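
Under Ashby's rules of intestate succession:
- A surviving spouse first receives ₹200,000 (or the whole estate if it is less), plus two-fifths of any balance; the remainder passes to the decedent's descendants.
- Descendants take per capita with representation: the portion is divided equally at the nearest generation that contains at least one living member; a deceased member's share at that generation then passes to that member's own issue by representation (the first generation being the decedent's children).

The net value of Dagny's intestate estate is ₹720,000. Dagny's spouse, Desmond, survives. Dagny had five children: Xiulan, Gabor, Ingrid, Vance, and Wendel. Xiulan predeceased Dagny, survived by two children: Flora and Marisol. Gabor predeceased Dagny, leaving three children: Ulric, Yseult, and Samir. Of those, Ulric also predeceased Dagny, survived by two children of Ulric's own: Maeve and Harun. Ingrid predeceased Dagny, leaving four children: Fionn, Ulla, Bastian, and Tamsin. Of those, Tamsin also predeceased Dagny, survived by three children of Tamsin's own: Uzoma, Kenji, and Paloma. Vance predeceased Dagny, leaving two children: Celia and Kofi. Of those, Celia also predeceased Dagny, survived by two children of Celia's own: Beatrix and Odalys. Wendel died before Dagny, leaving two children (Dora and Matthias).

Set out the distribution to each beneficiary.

Desmond first takes ₹200,000, leaving a balance of ₹520,000. Desmond then takes two-fifths of the balance (₹208,000), for a total of ₹408,000. The remaining ₹312,000 passes to the descendants.
No child survives, so the initial division is made at the grandchildren's generation.
The descendants' portion (₹312,000) is divided into 13 shares of ₹24,000: Flora, Marisol, Yseult, Samir, Fionn, Ulla, Bastian, Kofi, Dora, and Matthias each take ₹24,000; Ulric's ₹24,000 share passes to Ulric's issue; Tamsin's ₹24,000 share passes to Tamsin's issue; Celia's ₹24,000 share passes to Celia's issue.
Ulric's share (₹24,000) is divided into 2 shares of ₹12,000: Maeve and Harun each take ₹12,000.
Tamsin's share (₹24,000) is divided into 3 shares of ₹8,000: Uzoma, Kenji, and Paloma each take ₹8,000.
Celia's share (₹24,000) is divided into 2 shares of ₹12,000: Beatrix and Odalys each take ₹12,000.

Desmond: ₹408,000; Flora: ₹24,000; Marisol: ₹24,000; Maeve: ₹12,000; Harun: ₹12,000; Yseult: ₹24,000; Samir: ₹24,000; Fionn: ₹24,000; Ulla: ₹24,000; Bastian: ₹24,000; Uzoma: ₹8,000; Kenji: ₹8,000; Paloma: ₹8,000; Beatrix: ₹12,000; Odalys: ₹12,000; Kofi: ₹24,000; Dora: ₹24,000; Matthias: ₹24,000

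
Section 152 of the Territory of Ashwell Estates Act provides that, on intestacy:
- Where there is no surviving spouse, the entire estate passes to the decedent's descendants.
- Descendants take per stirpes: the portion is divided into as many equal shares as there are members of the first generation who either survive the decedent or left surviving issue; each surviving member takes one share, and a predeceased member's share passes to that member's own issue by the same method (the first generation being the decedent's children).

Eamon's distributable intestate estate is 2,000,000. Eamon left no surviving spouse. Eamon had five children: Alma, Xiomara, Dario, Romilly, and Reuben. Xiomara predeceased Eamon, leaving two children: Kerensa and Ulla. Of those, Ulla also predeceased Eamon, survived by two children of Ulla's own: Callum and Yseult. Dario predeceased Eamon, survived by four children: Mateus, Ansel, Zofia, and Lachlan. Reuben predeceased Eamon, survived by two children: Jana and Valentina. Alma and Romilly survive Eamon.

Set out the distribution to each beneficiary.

The entire 2,000,000 passes to the descendants.
That amount (2,000,000) is divided into 5 shares of 400,000: Alma and Romilly each take 400,000; Xiomara's 400,000 share passes to Xiomara's issue; Dario's 400,000 share passes to Dario's issue; Reuben's 400,000 share passes to Reuben's issue.
Xiomara's share (400,000) is divided into 2 shares of 200,000: Kerensa takes 200,000; Ulla's 200,000 share passes to Ulla's issue.
Ulla's share (200,000) is divided into 2 shares of 100,000: Callum and Yseult each take 100,000.
Dario's share (400,000) is divided into 4 shares of 100,000: Mateus, Ansel, Zofia, and Lachlan each take 100,000.
Reuben's share (400,000) is divided into 2 shares of 200,000: Jana and Valentina each take 200,000.

Alma: 400,000; Kerensa: 200,000; Callum: 100,000; Yseult: 100,000; Mateus: 100,000; Ansel: 100,000; Zofia: 100,000; Lachlan: 100,000; Romilly: 400,000; Jana: 200,000; Valentina: 200,000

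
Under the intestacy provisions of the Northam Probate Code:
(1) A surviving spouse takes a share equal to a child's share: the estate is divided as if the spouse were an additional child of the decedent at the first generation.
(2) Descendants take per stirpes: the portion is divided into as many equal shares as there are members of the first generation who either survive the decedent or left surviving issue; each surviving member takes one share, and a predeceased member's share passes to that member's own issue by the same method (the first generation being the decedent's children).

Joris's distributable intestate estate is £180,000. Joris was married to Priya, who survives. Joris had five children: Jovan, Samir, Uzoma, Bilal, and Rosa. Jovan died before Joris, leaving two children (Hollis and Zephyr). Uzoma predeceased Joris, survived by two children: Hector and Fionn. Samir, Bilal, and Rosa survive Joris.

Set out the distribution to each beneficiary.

The spouse counts as an additional share at the children's level, so there are 6 primary shares of £30,000. Priya takes one such share (£30,000).
The children's combined portion (£150,000) is divided into 5 shares of £30,000: Samir, Bilal, and Rosa each take £30,000; Jovan's £30,000 share passes to Jovan's issue; Uzoma's £30,000 share passes to Uzoma's issue.
Jovan's share (£30,000) is divided into 2 shares of £15,000: Hollis and Zephyr each take £15,000.
Uzoma's share (£30,000) is divided into 2 shares of £15,000: Hector and Fionn each take £15,000.

Priya: £30,000; Hollis: £15,000; Zephyr: £15,000; Samir: £30,000; Hector: £15,000; Fionn: £15,000; Bilal: £30,000; Rosa: £30,000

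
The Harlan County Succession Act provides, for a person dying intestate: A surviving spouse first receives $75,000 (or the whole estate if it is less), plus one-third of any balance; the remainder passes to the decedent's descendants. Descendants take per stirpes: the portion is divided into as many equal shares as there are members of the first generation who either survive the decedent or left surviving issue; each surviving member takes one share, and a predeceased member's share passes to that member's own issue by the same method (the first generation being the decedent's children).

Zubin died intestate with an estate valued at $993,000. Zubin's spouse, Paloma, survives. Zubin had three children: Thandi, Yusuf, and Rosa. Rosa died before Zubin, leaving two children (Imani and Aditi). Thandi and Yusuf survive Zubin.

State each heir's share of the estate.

Paloma first takes $75,000, leaving a balance of $918,000. Paloma then takes one-third of the balance ($306,000), for a total of $381,000. The remaining $612,000 passes to the descendants.
The descendants' portion ($612,000) is divided into 3 shares of $204,000: Thandi and Yusuf each take $204,000; Rosa's $204,000 share passes to Rosa's issue.
Rosa's share ($204,000) is divided into 2 shares of $102,000: Imani and Aditi each take $102,000.

Paloma: $381,000; Thandi: $204,000; Yusuf: $204,000; Imani: $102,000; Aditi: $102,000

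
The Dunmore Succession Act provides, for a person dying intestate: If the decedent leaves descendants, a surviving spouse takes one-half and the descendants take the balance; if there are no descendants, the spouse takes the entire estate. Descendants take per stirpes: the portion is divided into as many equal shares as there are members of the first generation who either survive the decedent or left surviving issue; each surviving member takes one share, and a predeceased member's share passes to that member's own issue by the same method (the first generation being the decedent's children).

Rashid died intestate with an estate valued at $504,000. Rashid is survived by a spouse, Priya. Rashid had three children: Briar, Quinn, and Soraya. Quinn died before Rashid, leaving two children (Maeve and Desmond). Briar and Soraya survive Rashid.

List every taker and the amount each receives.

Priya: $252,000; Briar: $84,000; Maeve: $42,000; Desmond: $42,000; Soraya: $84,000

Priya takes one-half of $504,000 = $252,000. The remaining $252,000 passes to the descendants.
The descendants' portion ($252,000) is divided into 3 shares of $84,000: Briar and Soraya each take $84,000; Quinn's $84,000 share passes to Quinn's issue.
Quinn's share ($84,000) is divided into 2 shares of $42,000: Maeve and Desmond each take $42,000.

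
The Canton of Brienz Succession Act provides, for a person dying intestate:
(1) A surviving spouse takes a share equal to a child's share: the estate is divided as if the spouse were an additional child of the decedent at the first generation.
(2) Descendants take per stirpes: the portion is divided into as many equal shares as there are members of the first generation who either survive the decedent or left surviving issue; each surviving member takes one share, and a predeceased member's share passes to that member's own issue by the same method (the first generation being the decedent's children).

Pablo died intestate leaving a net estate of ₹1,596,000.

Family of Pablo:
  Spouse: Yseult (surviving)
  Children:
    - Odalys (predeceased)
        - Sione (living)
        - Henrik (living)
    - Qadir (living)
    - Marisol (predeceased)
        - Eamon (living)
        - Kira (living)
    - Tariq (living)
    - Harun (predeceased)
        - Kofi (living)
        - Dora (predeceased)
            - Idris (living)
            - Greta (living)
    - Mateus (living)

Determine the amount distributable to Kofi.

The spouse counts as an additional share at the children's level, so there are 7 primary shares of ₹228,000. Yseult takes one such share (₹228,000).
The children's combined portion (₹1,368,000) is divided into 6 shares of ₹228,000: Qadir, Tariq, and Mateus each take ₹228,000; Odalys's ₹228,000 share passes to Odalys's issue; Marisol's ₹228,000 share passes to Marisol's issue; Harun's ₹228,000 share passes to Harun's issue.
Odalys's share (₹228,000) is divided into 2 shares of ₹114,000: Sione and Henrik each take ₹114,000.
Marisol's share (₹228,000) is divided into 2 shares of ₹114,000: Eamon and Kira each take ₹114,000.
Harun's share (₹228,000) is divided into 2 shares of ₹114,000: Kofi takes ₹114,000; Dora's ₹114,000 share passes to Dora's issue.
Dora's share (₹114,000) is divided into 2 shares of ₹57,000: Idris and Greta each take ₹57,000.

Kofi receives ₹114,000.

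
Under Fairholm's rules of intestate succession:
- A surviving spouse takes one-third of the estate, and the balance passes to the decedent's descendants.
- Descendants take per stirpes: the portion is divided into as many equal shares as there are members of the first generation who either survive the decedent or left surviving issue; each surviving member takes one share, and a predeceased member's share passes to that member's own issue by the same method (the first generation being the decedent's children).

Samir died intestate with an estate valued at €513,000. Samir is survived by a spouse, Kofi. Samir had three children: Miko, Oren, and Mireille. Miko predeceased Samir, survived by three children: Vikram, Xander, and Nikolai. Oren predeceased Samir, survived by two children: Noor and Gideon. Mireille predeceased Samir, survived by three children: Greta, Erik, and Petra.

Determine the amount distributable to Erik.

Erik receives €38,000.

Kofi takes one-third of €513,000 = €171,000. The remaining €342,000 passes to the descendants.
The descendants' portion (€342,000) is divided into 3 shares of €114,000: Miko's €114,000 share passes to Miko's issue; Oren's €114,000 share passes to Oren's issue; Mireille's €114,000 share passes to Mireille's issue.
Miko's share (€114,000) is divided into 3 shares of €38,000: Vikram, Xander, and Nikolai each take €38,000.
Oren's share (€114,000) is divided into 2 shares of €57,000: Noor and Gideon each take €57,000.
Mireille's share (€114,000) is divided into 3 shares of €38,000: Greta, Erik, and Petra each take €38,000.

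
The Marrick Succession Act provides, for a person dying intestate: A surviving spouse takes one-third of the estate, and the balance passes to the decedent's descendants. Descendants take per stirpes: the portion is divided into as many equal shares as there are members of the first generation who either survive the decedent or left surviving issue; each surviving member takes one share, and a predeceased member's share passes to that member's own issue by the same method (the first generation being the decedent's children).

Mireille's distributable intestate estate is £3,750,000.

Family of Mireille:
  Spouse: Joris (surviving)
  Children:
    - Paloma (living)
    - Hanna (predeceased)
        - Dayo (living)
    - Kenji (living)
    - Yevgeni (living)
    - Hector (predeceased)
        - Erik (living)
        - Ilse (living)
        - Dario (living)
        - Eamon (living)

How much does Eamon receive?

Joris takes one-third of £3,750,000 = £1,250,000. The remaining £2,500,000 passes to the descendants.
The descendants' portion (£2,500,000) is divided into 5 shares of £500,000: Paloma, Kenji, and Yevgeni each take £500,000; Hanna's £500,000 share passes to Hanna's issue; Hector's £500,000 share passes to Hector's issue.
Hanna's share (£500,000) passes entirely to Dayo.
Hector's share (£500,000) is divided into 4 shares of £125,000: Erik, Ilse, Dario, and Eamon each take £125,000.

Eamon receives £125,000.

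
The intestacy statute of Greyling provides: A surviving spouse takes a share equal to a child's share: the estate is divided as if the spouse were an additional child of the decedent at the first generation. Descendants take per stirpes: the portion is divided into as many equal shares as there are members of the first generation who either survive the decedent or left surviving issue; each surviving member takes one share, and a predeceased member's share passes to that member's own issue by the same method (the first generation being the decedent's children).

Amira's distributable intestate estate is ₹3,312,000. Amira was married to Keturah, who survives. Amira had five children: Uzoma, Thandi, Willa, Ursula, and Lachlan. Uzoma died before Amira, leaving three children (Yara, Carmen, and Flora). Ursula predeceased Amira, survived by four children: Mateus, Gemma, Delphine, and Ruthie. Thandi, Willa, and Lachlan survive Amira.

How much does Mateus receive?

The spouse counts as an additional share at the children's level, so there are 6 primary shares of ₹552,000. Keturah takes one such share (₹552,000).
The children's combined portion (₹2,760,000) is divided into 5 shares of ₹552,000: Thandi, Willa, and Lachlan each take ₹552,000; Uzoma's ₹552,000 share passes to Uzoma's issue; Ursula's ₹552,000 share passes to Ursula's issue.
Uzoma's share (₹552,000) is divided into 3 shares of ₹184,000: Yara, Carmen, and Flora each take ₹184,000.
Ursula's share (₹552,000) is divided into 4 shares of ₹138,000: Mateus, Gemma, Delphine, and Ruthie each take ₹138,000.

Mateus receives ₹138,000.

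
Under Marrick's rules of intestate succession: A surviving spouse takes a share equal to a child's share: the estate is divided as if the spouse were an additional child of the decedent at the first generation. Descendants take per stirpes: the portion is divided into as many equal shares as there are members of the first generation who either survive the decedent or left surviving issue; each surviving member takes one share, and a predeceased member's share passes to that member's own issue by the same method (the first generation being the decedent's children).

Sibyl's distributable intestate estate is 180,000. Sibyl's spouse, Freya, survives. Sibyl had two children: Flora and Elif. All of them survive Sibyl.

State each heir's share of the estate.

Freya: 60,000; Flora: 60,000; Elif: 60,000

The spouse counts as an additional share at the children's level, so there are 3 primary shares of 60,000. Freya takes one such share (60,000).
The children's combined portion (120,000) is divided into 2 shares of 60,000: Flora and Elif each take 60,000.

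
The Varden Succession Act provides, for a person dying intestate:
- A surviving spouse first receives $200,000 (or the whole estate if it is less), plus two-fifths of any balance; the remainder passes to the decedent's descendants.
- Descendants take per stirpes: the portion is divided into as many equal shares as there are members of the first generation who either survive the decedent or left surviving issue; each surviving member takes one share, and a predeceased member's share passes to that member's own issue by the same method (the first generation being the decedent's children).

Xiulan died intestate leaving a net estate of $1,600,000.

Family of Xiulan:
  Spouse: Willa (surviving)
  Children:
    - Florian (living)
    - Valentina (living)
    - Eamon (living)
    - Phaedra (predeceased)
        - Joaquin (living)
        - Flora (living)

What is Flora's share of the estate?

Flora receives $105,000.

Willa first takes $200,000, leaving a balance of $1,400,000. Willa then takes two-fifths of the balance ($560,000), for a total of $760,000. The remaining $840,000 passes to the descendants.
The descendants' portion ($840,000) is divided into 4 shares of $210,000: Florian, Valentina, and Eamon each take $210,000; Phaedra's $210,000 share passes to Phaedra's issue.
Phaedra's share ($210,000) is divided into 2 shares of $105,000: Joaquin and Flora each take $105,000.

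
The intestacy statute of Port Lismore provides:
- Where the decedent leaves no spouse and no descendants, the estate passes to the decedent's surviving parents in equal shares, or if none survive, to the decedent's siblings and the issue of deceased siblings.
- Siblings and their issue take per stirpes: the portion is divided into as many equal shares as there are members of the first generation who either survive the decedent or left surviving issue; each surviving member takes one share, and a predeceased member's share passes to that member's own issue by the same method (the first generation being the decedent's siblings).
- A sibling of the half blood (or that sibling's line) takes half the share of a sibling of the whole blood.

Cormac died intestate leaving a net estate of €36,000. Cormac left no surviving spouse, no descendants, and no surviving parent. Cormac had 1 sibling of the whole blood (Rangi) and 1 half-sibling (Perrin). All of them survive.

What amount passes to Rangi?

The entire €36,000 passes to the siblings and their issue.
Counting each half-blood sibling's line as half a unit, there are 3/2 units in €36,000, so one unit is €24,000. Whole-blood lines (Rangi) take €24,000 each; half-blood lines (Perrin) take €12,000 each.

Rangi receives €24,000.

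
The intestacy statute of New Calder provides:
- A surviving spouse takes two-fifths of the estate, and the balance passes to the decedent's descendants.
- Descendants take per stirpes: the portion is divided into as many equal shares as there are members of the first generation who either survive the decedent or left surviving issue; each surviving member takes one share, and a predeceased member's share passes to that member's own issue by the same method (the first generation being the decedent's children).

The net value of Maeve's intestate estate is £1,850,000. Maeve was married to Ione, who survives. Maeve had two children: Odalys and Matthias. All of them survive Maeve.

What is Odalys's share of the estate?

Ione takes two-fifths of £1,850,000 = £740,000. The remaining £1,110,000 passes to the descendants.
The descendants' portion (£1,110,000) is divided into 2 shares of £555,000: Odalys and Matthias each take £555,000.

Odalys receives £555,000.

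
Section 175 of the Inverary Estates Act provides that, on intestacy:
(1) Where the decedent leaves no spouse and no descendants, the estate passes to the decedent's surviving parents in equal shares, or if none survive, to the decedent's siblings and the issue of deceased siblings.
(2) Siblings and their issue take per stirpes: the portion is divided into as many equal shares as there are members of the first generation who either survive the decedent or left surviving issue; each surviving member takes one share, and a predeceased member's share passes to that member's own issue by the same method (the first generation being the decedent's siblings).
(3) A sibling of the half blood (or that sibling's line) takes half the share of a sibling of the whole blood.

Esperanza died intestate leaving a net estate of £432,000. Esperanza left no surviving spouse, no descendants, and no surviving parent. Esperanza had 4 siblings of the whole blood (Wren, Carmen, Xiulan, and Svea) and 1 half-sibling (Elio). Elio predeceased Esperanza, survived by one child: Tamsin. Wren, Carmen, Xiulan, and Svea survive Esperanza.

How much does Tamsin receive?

The entire £432,000 passes to the siblings and their issue.
Counting each half-blood sibling's line as half a unit, there are 9/2 units in £432,000, so one unit is £96,000. Whole-blood lines (Wren, Carmen, Xiulan, and Svea) take £96,000 each; half-blood lines (Elio) take £48,000 each.
Elio's share (£48,000) passes entirely to Tamsin.

Tamsin receives £48,000.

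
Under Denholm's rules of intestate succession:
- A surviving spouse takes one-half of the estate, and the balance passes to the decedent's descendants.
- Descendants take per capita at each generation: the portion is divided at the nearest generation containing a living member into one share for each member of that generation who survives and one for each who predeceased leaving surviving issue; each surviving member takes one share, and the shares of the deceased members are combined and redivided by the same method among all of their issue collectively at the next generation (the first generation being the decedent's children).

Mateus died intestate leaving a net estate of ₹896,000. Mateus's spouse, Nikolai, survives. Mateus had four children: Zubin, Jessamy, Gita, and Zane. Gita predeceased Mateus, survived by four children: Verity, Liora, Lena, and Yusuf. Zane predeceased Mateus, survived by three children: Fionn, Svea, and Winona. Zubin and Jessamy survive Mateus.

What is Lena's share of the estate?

Lena receives ₹32,000.

Nikolai takes one-half of ₹896,000 = ₹448,000. The remaining ₹448,000 passes to the descendants.
The descendants' portion (₹448,000) is divided at the children's generation into 4 shares of ₹112,000. Zubin and Jessamy each take ₹112,000. The 2 shares of the deceased (Gita and Zane) are combined into a pool of ₹224,000.
That pool (₹224,000) is divided at the grandchildren's generation equally among Verity, Liora, Lena, Yusuf, Fionn, Svea, and Winona: ₹32,000 each.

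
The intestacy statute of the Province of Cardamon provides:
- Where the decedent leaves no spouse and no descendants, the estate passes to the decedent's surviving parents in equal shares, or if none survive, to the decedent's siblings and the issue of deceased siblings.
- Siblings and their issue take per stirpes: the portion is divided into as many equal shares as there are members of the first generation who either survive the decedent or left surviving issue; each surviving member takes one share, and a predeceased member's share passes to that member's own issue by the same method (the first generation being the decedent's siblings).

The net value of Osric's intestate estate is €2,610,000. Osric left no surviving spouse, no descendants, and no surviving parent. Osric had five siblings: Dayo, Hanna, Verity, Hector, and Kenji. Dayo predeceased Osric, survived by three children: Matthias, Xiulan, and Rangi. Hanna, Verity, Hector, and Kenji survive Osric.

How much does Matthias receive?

Matthias receives €174,000.

The entire €2,610,000 passes to the siblings and their issue.
That amount (€2,610,000) is divided into 5 shares of €522,000: Hanna, Verity, Hector, and Kenji each take €522,000; Dayo's €522,000 share passes to Dayo's issue.
Dayo's share (€522,000) is divided into 3 shares of €174,000: Matthias, Xiulan, and Rangi each take €174,000.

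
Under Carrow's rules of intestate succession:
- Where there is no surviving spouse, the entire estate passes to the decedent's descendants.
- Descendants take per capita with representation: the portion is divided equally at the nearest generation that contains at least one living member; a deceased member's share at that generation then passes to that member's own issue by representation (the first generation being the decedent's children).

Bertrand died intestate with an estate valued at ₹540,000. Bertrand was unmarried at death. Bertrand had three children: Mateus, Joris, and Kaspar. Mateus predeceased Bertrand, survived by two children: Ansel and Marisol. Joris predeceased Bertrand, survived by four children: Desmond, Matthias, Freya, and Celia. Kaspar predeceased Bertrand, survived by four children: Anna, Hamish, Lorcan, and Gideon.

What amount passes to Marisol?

The entire ₹540,000 passes to the descendants.
No child survives, so the initial division is made at the grandchildren's generation.
That amount (₹540,000) is divided into 10 shares of ₹54,000: Ansel, Marisol, Desmond, Matthias, Freya, Celia, Anna, Hamish, Lorcan, and Gideon each take ₹54,000.

Marisol receives ₹54,000.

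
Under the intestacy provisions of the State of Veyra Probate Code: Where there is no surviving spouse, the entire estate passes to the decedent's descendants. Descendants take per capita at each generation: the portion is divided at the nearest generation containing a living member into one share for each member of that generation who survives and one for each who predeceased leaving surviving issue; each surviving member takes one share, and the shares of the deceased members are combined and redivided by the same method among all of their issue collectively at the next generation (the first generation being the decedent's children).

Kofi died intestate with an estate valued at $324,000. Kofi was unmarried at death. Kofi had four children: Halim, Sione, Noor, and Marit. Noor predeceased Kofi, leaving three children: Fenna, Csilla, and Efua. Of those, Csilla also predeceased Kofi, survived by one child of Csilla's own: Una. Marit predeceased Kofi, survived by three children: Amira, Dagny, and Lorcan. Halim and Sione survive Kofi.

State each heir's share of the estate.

The entire $324,000 passes to the descendants.
That amount ($324,000) is divided at the children's generation into 4 shares of $81,000. Halim and Sione each take $81,000. The 2 shares of the deceased (Noor and Marit) are combined into a pool of $162,000.
That pool ($162,000) is divided at the grandchildren's generation into 6 shares of $27,000. Fenna, Efua, Amira, Dagny, and Lorcan each take $27,000. The remaining share for the deceased Csilla ($27,000) is carried to the next generation.
That pool ($27,000) passes entirely to Una, the sole taker at the great-grandchildren's generation.

Halim: $81,000; Sione: $81,000; Fenna: $27,000; Una: $27,000; Efua: $27,000; Amira: $27,000; Dagny: $27,000; Lorcan: $27,000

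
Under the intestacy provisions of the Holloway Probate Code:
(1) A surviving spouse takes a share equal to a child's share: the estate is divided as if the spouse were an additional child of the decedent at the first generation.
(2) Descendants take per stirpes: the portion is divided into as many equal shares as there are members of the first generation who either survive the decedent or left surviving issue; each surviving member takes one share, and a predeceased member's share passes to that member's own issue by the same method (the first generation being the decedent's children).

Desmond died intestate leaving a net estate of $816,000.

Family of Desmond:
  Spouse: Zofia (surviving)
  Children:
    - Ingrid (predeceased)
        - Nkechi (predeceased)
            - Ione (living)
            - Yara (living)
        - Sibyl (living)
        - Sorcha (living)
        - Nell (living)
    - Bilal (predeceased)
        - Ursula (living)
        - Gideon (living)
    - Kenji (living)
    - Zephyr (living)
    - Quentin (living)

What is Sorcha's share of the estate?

The spouse counts as an additional share at the children's level, so there are 6 primary shares of $136,000. Zofia takes one such share ($136,000).
The children's combined portion ($680,000) is divided into 5 shares of $136,000: Kenji, Zephyr, and Quentin each take $136,000; Ingrid's $136,000 share passes to Ingrid's issue; Bilal's $136,000 share passes to Bilal's issue.
Ingrid's share ($136,000) is divided into 4 shares of $34,000: Sibyl, Sorcha, and Nell each take $34,000; Nkechi's $34,000 share passes to Nkechi's issue.
Nkechi's share ($34,000) is divided into 2 shares of $17,000: Ione and Yara each take $17,000.
Bilal's share ($136,000) is divided into 2 shares of $68,000: Ursula and Gideon each take $68,000.

Sorcha receives $34,000.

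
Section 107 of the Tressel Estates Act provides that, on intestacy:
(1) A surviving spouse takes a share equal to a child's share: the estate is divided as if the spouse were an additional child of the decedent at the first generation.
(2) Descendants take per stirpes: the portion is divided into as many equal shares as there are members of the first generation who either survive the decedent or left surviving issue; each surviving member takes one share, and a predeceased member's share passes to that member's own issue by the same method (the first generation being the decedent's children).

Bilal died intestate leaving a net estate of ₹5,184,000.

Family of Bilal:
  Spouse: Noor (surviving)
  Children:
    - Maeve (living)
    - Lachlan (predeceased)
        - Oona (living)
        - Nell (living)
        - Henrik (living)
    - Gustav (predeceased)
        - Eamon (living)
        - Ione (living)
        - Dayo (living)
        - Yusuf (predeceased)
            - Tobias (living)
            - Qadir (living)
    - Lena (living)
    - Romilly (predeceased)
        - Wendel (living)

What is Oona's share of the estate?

Oona receives ₹288,000.

The spouse counts as an additional share at the children's level, so there are 6 primary shares of ₹864,000. Noor takes one such share (₹864,000).
The children's combined portion (₹4,320,000) is divided into 5 shares of ₹864,000: Maeve and Lena each take ₹864,000; Lachlan's ₹864,000 share passes to Lachlan's issue; Gustav's ₹864,000 share passes to Gustav's issue; Romilly's ₹864,000 share passes to Romilly's issue.
Lachlan's share (₹864,000) is divided into 3 shares of ₹288,000: Oona, Nell, and Henrik each take ₹288,000.
Gustav's share (₹864,000) is divided into 4 shares of ₹216,000: Eamon, Ione, and Dayo each take ₹216,000; Yusuf's ₹216,000 share passes to Yusuf's issue.
Yusuf's share (₹216,000) is divided into 2 shares of ₹108,000: Tobias and Qadir each take ₹108,000.
Romilly's share (₹864,000) passes entirely to Wendel.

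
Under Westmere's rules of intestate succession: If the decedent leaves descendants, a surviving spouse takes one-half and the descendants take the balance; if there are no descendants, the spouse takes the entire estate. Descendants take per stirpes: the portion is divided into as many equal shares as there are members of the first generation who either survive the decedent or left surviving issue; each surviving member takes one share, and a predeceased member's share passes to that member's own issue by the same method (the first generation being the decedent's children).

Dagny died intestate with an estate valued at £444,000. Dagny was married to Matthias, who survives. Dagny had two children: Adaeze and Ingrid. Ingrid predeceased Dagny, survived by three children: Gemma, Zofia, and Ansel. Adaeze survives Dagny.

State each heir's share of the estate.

Matthias: £222,000; Adaeze: £111,000; Gemma: £37,000; Zofia: £37,000; Ansel: £37,000

Matthias takes one-half of £444,000 = £222,000. The remaining £222,000 passes to the descendants.
The descendants' portion (£222,000) is divided into 2 shares of £111,000: Adaeze takes £111,000; Ingrid's £111,000 share passes to Ingrid's issue.
Ingrid's share (£111,000) is divided into 3 shares of £37,000: Gemma, Zofia, and Ansel each take £37,000.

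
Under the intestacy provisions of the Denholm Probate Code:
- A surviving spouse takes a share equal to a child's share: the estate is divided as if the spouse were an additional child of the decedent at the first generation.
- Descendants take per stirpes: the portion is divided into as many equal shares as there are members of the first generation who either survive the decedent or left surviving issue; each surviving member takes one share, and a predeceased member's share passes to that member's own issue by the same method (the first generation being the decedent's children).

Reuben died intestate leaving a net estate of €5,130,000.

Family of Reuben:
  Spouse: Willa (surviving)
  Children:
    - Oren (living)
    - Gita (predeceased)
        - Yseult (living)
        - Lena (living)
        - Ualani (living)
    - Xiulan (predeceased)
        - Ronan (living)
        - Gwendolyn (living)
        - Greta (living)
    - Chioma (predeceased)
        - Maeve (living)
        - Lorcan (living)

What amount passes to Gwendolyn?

Gwendolyn receives €342,000.

The spouse counts as an additional share at the children's level, so there are 5 primary shares of €1,026,000. Willa takes one such share (€1,026,000).
The children's combined portion (€4,104,000) is divided into 4 shares of €1,026,000: Oren takes €1,026,000; Gita's €1,026,000 share passes to Gita's issue; Xiulan's €1,026,000 share passes to Xiulan's issue; Chioma's €1,026,000 share passes to Chioma's issue.
Gita's share (€1,026,000) is divided into 3 shares of €342,000: Yseult, Lena, and Ualani each take €342,000.
Xiulan's share (€1,026,000) is divided into 3 shares of €342,000: Ronan, Gwendolyn, and Greta each take €342,000.
Chioma's share (€1,026,000) is divided into 2 shares of €513,000: Maeve and Lorcan each take €513,000.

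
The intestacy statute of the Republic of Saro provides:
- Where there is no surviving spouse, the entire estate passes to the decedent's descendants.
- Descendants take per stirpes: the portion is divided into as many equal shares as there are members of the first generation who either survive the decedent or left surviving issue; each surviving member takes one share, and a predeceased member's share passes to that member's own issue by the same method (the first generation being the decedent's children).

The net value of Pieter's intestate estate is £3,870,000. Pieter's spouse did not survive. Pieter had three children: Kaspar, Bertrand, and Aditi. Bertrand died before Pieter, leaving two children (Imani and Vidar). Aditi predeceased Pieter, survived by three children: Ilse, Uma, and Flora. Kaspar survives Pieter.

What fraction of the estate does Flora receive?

Flora receives 1/9 of the estate.

The entire £3,870,000 passes to the descendants.
That amount (£3,870,000) is divided into 3 shares of £1,290,000: Kaspar takes £1,290,000; Bertrand's £1,290,000 share passes to Bertrand's issue; Aditi's £1,290,000 share passes to Aditi's issue.
Bertrand's share (£1,290,000) is divided into 2 shares of £645,000: Imani and Vidar each take £645,000.
Aditi's share (£1,290,000) is divided into 3 shares of £430,000: Ilse, Uma, and Flora each take £430,000.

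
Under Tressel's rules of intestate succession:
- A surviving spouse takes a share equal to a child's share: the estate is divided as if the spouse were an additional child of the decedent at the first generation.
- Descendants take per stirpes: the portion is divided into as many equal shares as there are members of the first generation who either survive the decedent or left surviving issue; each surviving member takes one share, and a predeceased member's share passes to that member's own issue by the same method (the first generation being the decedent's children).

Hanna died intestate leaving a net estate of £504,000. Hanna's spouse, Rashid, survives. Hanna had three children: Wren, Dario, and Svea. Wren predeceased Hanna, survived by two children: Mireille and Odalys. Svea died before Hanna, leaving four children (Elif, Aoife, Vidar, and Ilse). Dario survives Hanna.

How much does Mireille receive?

The spouse counts as an additional share at the children's level, so there are 4 primary shares of £126,000. Rashid takes one such share (£126,000).
The children's combined portion (£378,000) is divided into 3 shares of £126,000: Dario takes £126,000; Wren's £126,000 share passes to Wren's issue; Svea's £126,000 share passes to Svea's issue.
Wren's share (£126,000) is divided into 2 shares of £63,000: Mireille and Odalys each take £63,000.
Svea's share (£126,000) is divided into 4 shares of £31,500: Elif, Aoife, Vidar, and Ilse each take £31,500.

Mireille receives £63,000.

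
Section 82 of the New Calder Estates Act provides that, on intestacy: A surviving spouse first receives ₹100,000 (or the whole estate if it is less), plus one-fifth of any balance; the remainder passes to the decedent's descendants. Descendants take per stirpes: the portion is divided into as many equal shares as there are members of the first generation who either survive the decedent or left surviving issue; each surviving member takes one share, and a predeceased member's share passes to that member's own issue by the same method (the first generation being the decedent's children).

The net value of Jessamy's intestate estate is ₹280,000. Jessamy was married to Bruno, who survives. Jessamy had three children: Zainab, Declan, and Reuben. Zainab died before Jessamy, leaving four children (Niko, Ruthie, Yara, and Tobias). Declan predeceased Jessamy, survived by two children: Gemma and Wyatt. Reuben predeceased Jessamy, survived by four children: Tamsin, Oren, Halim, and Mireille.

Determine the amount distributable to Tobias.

Bruno first takes ₹100,000, leaving a balance of ₹180,000. Bruno then takes one-fifth of the balance (₹36,000), for a total of ₹136,000. The remaining ₹144,000 passes to the descendants.
The descendants' portion (₹144,000) is divided into 3 shares of ₹48,000: Zainab's ₹48,000 share passes to Zainab's issue; Declan's ₹48,000 share passes to Declan's issue; Reuben's ₹48,000 share passes to Reuben's issue.
Zainab's share (₹48,000) is divided into 4 shares of ₹12,000: Niko, Ruthie, Yara, and Tobias each take ₹12,000.
Declan's share (₹48,000) is divided into 2 shares of ₹24,000: Gemma and Wyatt each take ₹24,000.
Reuben's share (₹48,000) is divided into 4 shares of ₹12,000: Tamsin, Oren, Halim, and Mireille each take ₹12,000.

Tobias receives ₹12,000.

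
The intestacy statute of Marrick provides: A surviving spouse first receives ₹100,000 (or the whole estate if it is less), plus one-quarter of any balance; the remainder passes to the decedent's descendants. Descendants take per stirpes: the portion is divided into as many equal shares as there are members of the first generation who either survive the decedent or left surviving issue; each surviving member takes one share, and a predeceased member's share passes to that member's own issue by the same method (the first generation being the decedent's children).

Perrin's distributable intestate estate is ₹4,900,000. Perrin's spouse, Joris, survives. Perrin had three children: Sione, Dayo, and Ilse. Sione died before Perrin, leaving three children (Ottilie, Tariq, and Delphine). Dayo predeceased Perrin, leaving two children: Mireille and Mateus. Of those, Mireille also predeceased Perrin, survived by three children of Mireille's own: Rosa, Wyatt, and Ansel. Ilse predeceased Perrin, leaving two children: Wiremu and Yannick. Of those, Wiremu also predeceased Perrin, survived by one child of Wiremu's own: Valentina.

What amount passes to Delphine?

Joris first takes ₹100,000, leaving a balance of ₹4,800,000. Joris then takes one-quarter of the balance (₹1,200,000), for a total of ₹1,300,000. The remaining ₹3,600,000 passes to the descendants.
The descendants' portion (₹3,600,000) is divided into 3 shares of ₹1,200,000: Sione's ₹1,200,000 share passes to Sione's issue; Dayo's ₹1,200,000 share passes to Dayo's issue; Ilse's ₹1,200,000 share passes to Ilse's issue.
Sione's share (₹1,200,000) is divided into 3 shares of ₹400,000: Ottilie, Tariq, and Delphine each take ₹400,000.
Dayo's share (₹1,200,000) is divided into 2 shares of ₹600,000: Mateus takes ₹600,000; Mireille's ₹600,000 share passes to Mireille's issue.
Mireille's share (₹600,000) is divided into 3 shares of ₹200,000: Rosa, Wyatt, and Ansel each take ₹200,000.
Ilse's share (₹1,200,000) is divided into 2 shares of ₹600,000: Yannick takes ₹600,000; Wiremu's ₹600,000 share passes to Wiremu's issue.
Wiremu's share (₹600,000) passes entirely to Valentina.

Delphine receives ₹400,000.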